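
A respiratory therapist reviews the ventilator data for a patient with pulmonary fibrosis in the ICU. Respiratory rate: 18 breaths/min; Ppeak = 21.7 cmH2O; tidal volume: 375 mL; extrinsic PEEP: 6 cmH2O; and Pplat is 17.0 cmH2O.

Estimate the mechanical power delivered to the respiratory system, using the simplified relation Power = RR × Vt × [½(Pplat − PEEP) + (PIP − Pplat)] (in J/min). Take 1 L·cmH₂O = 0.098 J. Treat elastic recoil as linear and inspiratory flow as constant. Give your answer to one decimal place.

6.7

Per-breath work = Vt × [½(Pplat−PEEP) + (PIP−Pplat)] = 0.375 × [0.5×11.0 + 4.7] = 0.375 × 10.2 = 3.825 L·cmH2O.
Power = 18 × 3.825 = 68.85 L·cmH2O/min.
× 0.098 J/(L·cmH2O) → 6.747 J/min.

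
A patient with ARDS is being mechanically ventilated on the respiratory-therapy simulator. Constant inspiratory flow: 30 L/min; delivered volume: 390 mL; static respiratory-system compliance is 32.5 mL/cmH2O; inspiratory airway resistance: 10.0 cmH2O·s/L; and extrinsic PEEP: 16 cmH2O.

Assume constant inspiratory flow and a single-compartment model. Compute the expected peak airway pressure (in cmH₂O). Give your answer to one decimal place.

Flow: 30 L/min ÷ 60 = 0.5 L/s.
Equation of motion (constant flow): PIP = Vt/C + R·V̇ + PEEP.
PIP = 390/32.5 + 10.0×0.5 + 16 = 12.0 + 5.0 + 16 = 33.0 cmH2O.

33.0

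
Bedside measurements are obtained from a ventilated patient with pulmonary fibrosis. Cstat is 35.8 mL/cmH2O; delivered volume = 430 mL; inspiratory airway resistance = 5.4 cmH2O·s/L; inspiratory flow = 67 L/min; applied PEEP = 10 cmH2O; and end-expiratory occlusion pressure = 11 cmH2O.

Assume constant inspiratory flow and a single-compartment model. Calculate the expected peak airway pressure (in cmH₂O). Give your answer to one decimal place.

29.0

Flow: 67 L/min ÷ 60 = 1.1167 L/s.
Total PEEP = 11 cmH2O (set 10 + intrinsic 1); this is the baseline alveolar pressure.
Equation of motion (constant flow): PIP = Vt/C + R·V̇ + PEEP.
PIP = 430/35.8 + 5.4×1.1167 + 11 = 12.011 + 6.03 + 11 = 29.041 cmH2O.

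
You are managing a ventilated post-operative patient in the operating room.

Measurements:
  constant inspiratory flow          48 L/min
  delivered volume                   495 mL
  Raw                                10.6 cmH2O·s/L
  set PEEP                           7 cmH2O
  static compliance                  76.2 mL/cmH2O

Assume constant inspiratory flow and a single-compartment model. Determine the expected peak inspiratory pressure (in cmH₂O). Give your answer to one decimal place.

22.0

Flow: 48 L/min ÷ 60 = 0.8 L/s.
Equation of motion (constant flow): PIP = Vt/C + R·V̇ + PEEP.
PIP = 495/76.2 + 10.6×0.8 + 7 = 6.496 + 8.48 + 7 = 21.976 cmH2O.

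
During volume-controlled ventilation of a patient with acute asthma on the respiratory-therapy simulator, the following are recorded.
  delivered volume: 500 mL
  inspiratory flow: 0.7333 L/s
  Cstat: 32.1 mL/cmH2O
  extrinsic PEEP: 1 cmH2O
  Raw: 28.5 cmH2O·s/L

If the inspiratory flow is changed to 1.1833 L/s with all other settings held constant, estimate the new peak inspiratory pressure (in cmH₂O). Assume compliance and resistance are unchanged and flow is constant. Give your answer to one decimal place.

50.3

PIP = Vt/C + R·V̇ + PEEP (constant-flow equation of motion).
Only the resistive term changes: ΔPIP = R × ΔV̇ = 28.5 × (1.1833 − 0.7333) = 28.5 × 0.45 = 12.825 cmH2O.
Original PIP = 500/32.1 + 28.5×0.7333 + 1 = 37.475 cmH2O; new PIP = 37.475 + (12.825) = 50.3 cmH2O.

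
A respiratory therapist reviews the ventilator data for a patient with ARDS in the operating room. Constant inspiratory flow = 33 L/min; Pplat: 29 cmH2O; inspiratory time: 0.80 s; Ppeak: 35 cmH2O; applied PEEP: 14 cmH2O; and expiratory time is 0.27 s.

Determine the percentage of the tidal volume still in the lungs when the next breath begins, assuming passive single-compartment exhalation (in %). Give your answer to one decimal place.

43.0

Flow: 33 L/min ÷ 60 = 0.55 L/s.
Vt = flow × Ti = 0.55 L/s × 0.80 s × 1000 mL/L = 440.0 mL.
R = (PIP − Pplat)/V̇ = (35 − 29) / 0.55 = 6.0/0.55 = 10.909 cmH2O·s/L.
C = Vt/(Pplat − PEEP) = 440.0 / (29 − 14) = 440.0/15.0 = 29.333 mL/cmH2O.
τ = R × C = 10.909 × 0.02933 L/cmH2O = 0.32 s.
Fraction remaining at end-expiration = e^(−Te/τ) = e^(−0.27/0.32) = 0.4301 → 43.01%.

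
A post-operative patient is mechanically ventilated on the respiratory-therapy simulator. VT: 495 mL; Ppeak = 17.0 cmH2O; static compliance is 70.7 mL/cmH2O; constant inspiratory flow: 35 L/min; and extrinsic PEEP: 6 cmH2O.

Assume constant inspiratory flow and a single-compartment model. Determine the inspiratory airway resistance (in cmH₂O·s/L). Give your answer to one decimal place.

Flow: 35 L/min ÷ 60 = 0.5833 L/s.
Equation of motion (constant flow): PIP = Vt/C + R·V̇ + PEEP.
R·V̇ = PIP − Vt/C − PEEP = 17.0 − 495/70.7 − 6 = 17.0 − 7.001 − 6 = 3.999 cmH2O.
R = 3.999 / 0.5833 = 6.856 cmH2O·s/L.

6.9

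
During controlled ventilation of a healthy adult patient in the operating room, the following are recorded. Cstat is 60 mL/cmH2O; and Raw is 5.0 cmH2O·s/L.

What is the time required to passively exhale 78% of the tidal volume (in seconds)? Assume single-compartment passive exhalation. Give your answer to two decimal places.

τ = R × C = 5.0 × 60 mL/cmH2O = 5.0 × 0.060 L/cmH2O = 0.3 s.
Exhaled fraction f = 1 − e^(−t/τ) → t = −τ·ln(1 − f) = −0.3·ln(0.22) = 0.4542 s.

0.45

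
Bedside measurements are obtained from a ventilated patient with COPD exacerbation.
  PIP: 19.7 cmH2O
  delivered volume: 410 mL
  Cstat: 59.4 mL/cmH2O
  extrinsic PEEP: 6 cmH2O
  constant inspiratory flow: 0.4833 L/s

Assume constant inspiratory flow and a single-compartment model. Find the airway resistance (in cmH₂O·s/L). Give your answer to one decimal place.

Equation of motion (constant flow): PIP = Vt/C + R·V̇ + PEEP.
R·V̇ = PIP − Vt/C − PEEP = 19.7 − 410/59.4 − 6 = 19.7 − 6.902 − 6 = 6.798 cmH2O.
R = 6.798 / 0.4833 = 14.066 cmH2O·s/L.

14.1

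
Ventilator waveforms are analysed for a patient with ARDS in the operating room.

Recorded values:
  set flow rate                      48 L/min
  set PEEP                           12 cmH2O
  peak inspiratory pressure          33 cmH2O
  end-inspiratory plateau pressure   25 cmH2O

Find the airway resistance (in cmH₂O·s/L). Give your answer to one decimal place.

Flow: 48 L/min ÷ 60 = 0.8 L/s.
Raw = (PIP − Pplat) / flow = (33 − 25) / 0.8 = 8.0 / 0.8 = 10.0 cmH2O·s/L.

10.0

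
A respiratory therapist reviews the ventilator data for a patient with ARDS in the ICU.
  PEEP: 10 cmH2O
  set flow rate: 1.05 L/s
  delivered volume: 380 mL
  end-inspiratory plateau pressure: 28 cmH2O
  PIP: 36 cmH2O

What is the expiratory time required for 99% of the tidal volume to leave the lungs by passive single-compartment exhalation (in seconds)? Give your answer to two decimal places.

0.74

R = (PIP − Pplat)/V̇ = (36 − 28) / 1.05 = 8.0/1.05 = 7.619 cmH2O·s/L.
C = Vt/(Pplat − PEEP) = 380.0 / (28 − 10) = 380.0/18.0 = 21.111 mL/cmH2O.
τ = R × C = 7.619 × 0.02111 L/cmH2O = 0.1608 s.
t = −τ·ln(1 − 0.99) = −0.1608·ln(0.01) = 0.7405 s.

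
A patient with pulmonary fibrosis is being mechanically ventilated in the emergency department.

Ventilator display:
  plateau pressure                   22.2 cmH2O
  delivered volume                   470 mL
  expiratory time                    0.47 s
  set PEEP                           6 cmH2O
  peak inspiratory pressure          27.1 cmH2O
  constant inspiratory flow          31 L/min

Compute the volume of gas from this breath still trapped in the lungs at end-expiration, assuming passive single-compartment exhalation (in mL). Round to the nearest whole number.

85

Flow: 31 L/min ÷ 60 = 0.5167 L/s.
R = (PIP − Pplat)/V̇ = (27.1 − 22.2) / 0.5167 = 4.9/0.5167 = 9.483 cmH2O·s/L.
C = Vt/(Pplat − PEEP) = 470.0 / (22.2 − 6) = 470.0/16.2 = 29.012 mL/cmH2O.
τ = R × C = 9.483 × 0.02901 L/cmH2O = 0.2751 s.
Fraction remaining = e^(−Te/τ) = e^(−0.47/0.2751) = 0.1811.
Trapped volume = 470.0 × 0.1811 = 85.117 mL.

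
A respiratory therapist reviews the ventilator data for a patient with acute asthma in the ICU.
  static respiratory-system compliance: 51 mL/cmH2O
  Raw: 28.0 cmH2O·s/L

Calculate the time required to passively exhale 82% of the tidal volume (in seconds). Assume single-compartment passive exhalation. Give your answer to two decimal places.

2.45

τ = R × C = 28.0 × 51 mL/cmH2O = 28.0 × 0.051 L/cmH2O = 1.428 s.
Exhaled fraction f = 1 − e^(−t/τ) → t = −τ·ln(1 − f) = −1.428·ln(0.18) = 2.449 s.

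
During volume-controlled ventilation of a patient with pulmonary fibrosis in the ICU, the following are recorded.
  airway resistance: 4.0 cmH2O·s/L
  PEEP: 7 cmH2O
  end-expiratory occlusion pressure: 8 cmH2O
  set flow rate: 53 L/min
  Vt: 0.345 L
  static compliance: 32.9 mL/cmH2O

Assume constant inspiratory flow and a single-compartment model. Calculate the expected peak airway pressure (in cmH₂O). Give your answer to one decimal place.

Flow: 53 L/min ÷ 60 = 0.8833 L/s.
Total PEEP = 8 cmH2O (set 7 + intrinsic 1); this is the baseline alveolar pressure.
Equation of motion (constant flow): PIP = Vt/C + R·V̇ + PEEP.
PIP = 345/32.9 + 4.0×0.8833 + 8 = 10.486 + 3.533 + 8 = 22.019 cmH2O.

22.0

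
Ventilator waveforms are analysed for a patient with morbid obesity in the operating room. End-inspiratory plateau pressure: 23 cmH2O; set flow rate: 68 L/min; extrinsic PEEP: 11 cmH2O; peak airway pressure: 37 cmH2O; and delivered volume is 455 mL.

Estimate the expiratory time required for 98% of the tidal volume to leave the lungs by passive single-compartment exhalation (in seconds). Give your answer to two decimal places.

Flow: 68 L/min ÷ 60 = 1.1333 L/s.
R = (PIP − Pplat)/V̇ = (37 − 23) / 1.1333 = 14.0/1.1333 = 12.353 cmH2O·s/L.
C = Vt/(Pplat − PEEP) = 455.0 / (23 − 11) = 455.0/12.0 = 37.917 mL/cmH2O.
τ = R × C = 12.353 × 0.03792 L/cmH2O = 0.4684 s.
t = −τ·ln(1 − 0.98) = −0.4684·ln(0.02) = 1.832 s.

1.83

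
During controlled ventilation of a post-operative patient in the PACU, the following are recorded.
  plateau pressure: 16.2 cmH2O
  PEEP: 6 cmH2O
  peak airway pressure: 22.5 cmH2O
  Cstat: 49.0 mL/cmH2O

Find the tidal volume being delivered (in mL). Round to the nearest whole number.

500

Vt = Cstat × (Pplat − PEEP) = 49.0 × (16.2 − 6) = 49.0 × 10.2 = 499.8 mL.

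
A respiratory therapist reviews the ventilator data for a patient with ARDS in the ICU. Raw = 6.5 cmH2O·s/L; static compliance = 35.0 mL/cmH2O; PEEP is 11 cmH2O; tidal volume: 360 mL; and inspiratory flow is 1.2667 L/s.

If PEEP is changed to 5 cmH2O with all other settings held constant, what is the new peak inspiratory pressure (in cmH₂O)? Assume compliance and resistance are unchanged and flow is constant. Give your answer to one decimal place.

PIP = Vt/C + R·V̇ + PEEP (constant-flow equation of motion).
Only the baseline term changes: ΔPIP = ΔPEEP = 5 − 11 = -6.0 cmH2O.
Original PIP = 360/35.0 + 6.5×1.2667 + 11 = 29.519 cmH2O; new PIP = 29.519 + (-6.0) = 23.519 cmH2O.

23.5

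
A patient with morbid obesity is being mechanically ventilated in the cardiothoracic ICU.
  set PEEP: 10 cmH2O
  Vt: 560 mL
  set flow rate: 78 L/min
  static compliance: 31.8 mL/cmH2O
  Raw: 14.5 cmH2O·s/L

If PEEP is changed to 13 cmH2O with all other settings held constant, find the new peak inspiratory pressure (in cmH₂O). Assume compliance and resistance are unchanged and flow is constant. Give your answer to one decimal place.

Flow: 78 L/min ÷ 60 = 1.3 L/s.
PIP = Vt/C + R·V̇ + PEEP (constant-flow equation of motion).
Only the baseline term changes: ΔPIP = ΔPEEP = 13 − 10 = 3.0 cmH2O.
Original PIP = 560/31.8 + 14.5×1.3 + 10 = 46.46 cmH2O; new PIP = 46.46 + (3.0) = 49.46 cmH2O.

49.5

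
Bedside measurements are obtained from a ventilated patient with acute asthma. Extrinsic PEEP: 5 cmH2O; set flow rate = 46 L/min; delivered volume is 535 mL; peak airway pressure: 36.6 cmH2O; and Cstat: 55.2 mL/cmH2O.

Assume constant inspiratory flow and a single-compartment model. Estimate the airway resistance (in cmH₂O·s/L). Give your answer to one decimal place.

Flow: 46 L/min ÷ 60 = 0.7667 L/s.
Equation of motion (constant flow): PIP = Vt/C + R·V̇ + PEEP.
R·V̇ = PIP − Vt/C − PEEP = 36.6 − 535/55.2 − 5 = 36.6 − 9.692 − 5 = 21.908 cmH2O.
R = 21.908 / 0.7667 = 28.574 cmH2O·s/L.

28.6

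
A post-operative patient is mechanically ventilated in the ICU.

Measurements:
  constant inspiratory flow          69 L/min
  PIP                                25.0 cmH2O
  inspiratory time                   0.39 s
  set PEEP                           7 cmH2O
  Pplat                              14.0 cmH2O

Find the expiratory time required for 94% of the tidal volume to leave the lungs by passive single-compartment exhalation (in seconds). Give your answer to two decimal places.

1.72

Flow: 69 L/min ÷ 60 = 1.15 L/s.
Vt = flow × Ti = 1.15 L/s × 0.39 s × 1000 mL/L = 448.5 mL.
R = (PIP − Pplat)/V̇ = (25.0 − 14.0) / 1.15 = 11.0/1.15 = 9.565 cmH2O·s/L.
C = Vt/(Pplat − PEEP) = 448.5 / (14.0 − 7) = 448.5/7.0 = 64.071 mL/cmH2O.
τ = R × C = 9.565 × 0.06407 L/cmH2O = 0.6128 s.
t = −τ·ln(1 − 0.94) = −0.6128·ln(0.06) = 1.724 s.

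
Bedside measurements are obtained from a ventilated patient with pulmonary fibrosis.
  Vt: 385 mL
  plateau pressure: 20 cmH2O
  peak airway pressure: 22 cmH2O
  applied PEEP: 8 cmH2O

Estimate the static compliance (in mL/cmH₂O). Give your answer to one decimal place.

Cstat = Vt / (Pplat − PEEP) = 385 / (20 − 8) = 385 / 12.0 = 32.083 mL/cmH2O.

32.1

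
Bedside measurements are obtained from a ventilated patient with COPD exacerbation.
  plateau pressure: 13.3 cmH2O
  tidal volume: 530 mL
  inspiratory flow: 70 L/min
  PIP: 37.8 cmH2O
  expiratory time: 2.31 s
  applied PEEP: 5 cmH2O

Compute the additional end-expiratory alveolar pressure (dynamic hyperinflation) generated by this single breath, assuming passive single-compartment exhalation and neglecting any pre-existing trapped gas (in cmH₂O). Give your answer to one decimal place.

1.5

Flow: 70 L/min ÷ 60 = 1.1667 L/s.
R = (PIP − Pplat)/V̇ = (37.8 − 13.3) / 1.1667 = 24.5/1.1667 = 20.999 cmH2O·s/L.
C = Vt/(Pplat − PEEP) = 530.0 / (13.3 − 5) = 530.0/8.3 = 63.855 mL/cmH2O.
τ = R × C = 20.999 × 0.06386 L/cmH2O = 1.341 s.
Fraction remaining = e^(−Te/τ) = e^(−2.31/1.341) = 0.1786; trapped volume = 530.0 × 0.1786 = 94.658 mL.
Additional alveolar pressure from trapping ≈ V_trapped / C = 94.658 / 63.855 = 1.482 cmH2O.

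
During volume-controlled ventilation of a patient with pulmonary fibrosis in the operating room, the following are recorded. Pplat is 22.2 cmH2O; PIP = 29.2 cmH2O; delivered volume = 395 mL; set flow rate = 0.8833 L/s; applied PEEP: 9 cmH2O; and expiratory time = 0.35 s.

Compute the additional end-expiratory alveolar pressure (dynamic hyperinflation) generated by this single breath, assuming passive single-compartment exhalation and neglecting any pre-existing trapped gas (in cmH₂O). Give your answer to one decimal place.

R = (PIP − Pplat)/V̇ = (29.2 − 22.2) / 0.8833 = 7.0/0.8833 = 7.925 cmH2O·s/L.
C = Vt/(Pplat − PEEP) = 395.0 / (22.2 − 9) = 395.0/13.2 = 29.924 mL/cmH2O.
τ = R × C = 7.925 × 0.02992 L/cmH2O = 0.2371 s.
Fraction remaining = e^(−Te/τ) = e^(−0.35/0.2371) = 0.2285; trapped volume = 395.0 × 0.2285 = 90.258 mL.
Additional alveolar pressure from trapping ≈ V_trapped / C = 90.258 / 29.924 = 3.016 cmH2O.

3.0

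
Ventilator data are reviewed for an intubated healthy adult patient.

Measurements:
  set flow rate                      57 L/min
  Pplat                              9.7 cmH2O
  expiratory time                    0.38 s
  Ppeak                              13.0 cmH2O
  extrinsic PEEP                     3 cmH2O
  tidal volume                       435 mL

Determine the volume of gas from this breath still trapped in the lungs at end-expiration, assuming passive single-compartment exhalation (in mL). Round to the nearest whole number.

Flow: 57 L/min ÷ 60 = 0.95 L/s.
R = (PIP − Pplat)/V̇ = (13.0 − 9.7) / 0.95 = 3.3/0.95 = 3.474 cmH2O·s/L.
C = Vt/(Pplat − PEEP) = 435.0 / (9.7 − 3) = 435.0/6.7 = 64.925 mL/cmH2O.
τ = R × C = 3.474 × 0.06493 L/cmH2O = 0.2256 s.
Fraction remaining = e^(−Te/τ) = e^(−0.38/0.2256) = 0.1856.
Trapped volume = 435.0 × 0.1856 = 80.736 mL.

81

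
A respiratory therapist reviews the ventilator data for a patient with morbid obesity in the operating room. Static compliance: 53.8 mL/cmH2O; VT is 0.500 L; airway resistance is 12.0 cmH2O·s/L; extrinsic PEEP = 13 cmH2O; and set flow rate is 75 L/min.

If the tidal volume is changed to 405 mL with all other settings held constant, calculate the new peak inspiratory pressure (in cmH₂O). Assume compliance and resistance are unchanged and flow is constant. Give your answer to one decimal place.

35.5

Flow: 75 L/min ÷ 60 = 1.25 L/s.
PIP = Vt/C + R·V̇ + PEEP (constant-flow equation of motion).
Only the elastic term changes: ΔPIP = ΔVt / C = (405 − 500) / 53.8 = -1.766 cmH2O.
Original PIP = 500/53.8 + 12.0×1.25 + 13 = 37.294 cmH2O; new PIP = 37.294 + (-1.766) = 35.528 cmH2O.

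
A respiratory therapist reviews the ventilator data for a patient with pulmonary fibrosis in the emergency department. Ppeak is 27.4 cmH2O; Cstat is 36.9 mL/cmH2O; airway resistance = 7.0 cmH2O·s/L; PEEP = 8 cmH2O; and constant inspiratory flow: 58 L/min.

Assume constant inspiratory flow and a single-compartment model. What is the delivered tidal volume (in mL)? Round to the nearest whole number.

466

Flow: 58 L/min ÷ 60 = 0.9667 L/s.
Equation of motion (constant flow): PIP = Vt/C + R·V̇ + PEEP.
Vt/C = PIP − R·V̇ − PEEP = 27.4 − 6.767 − 8 = 12.633 cmH2O.
Vt = C × 12.633 = 36.9 × 12.633 = 466.16 mL.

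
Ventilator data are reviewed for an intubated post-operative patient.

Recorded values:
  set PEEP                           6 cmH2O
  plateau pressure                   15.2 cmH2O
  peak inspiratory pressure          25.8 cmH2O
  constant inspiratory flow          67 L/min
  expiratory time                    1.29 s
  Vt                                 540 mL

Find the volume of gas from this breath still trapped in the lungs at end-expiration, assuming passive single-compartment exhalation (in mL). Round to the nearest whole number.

53

Flow: 67 L/min ÷ 60 = 1.1167 L/s.
R = (PIP − Pplat)/V̇ = (25.8 − 15.2) / 1.1167 = 10.6/1.1167 = 9.492 cmH2O·s/L.
C = Vt/(Pplat − PEEP) = 540.0 / (15.2 − 6) = 540.0/9.2 = 58.696 mL/cmH2O.
τ = R × C = 9.492 × 0.0587 L/cmH2O = 0.5572 s.
Fraction remaining = e^(−Te/τ) = e^(−1.29/0.5572) = 0.09875.
Trapped volume = 540.0 × 0.09875 = 53.325 mL.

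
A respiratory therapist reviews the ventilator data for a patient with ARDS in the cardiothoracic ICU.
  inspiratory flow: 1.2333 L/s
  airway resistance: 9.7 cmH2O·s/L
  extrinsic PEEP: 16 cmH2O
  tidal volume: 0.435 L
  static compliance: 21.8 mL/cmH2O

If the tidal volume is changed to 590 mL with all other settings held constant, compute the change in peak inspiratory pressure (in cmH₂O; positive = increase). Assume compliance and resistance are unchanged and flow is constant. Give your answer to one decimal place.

7.1

PIP = Vt/C + R·V̇ + PEEP (constant-flow equation of motion).
Only the elastic term changes: ΔPIP = ΔVt / C = (590 − 435) / 21.8 = 7.11 cmH2O.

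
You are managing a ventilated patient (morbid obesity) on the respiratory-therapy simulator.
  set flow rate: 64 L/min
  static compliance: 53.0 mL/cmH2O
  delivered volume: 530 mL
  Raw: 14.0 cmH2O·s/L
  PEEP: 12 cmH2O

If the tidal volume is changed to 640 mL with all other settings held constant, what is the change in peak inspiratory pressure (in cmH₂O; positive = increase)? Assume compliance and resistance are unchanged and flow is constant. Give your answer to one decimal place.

2.1

PIP = Vt/C + R·V̇ + PEEP (constant-flow equation of motion).
Only the elastic term changes: ΔPIP = ΔVt / C = (640 − 530) / 53.0 = 2.075 cmH2O.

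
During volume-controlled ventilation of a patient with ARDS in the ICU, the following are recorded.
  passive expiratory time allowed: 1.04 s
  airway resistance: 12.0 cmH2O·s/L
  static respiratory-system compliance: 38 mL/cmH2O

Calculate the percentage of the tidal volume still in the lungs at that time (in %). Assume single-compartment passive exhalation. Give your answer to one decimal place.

10.2

τ = R × C = 12.0 × 38 mL/cmH2O = 12.0 × 0.038 L/cmH2O = 0.456 s.
Passive exhalation: V(t)/V₀ = e^(−t/τ) = e^(−1.04/0.456) = 0.1022.
Fraction remaining = 0.1022 → 10.22%.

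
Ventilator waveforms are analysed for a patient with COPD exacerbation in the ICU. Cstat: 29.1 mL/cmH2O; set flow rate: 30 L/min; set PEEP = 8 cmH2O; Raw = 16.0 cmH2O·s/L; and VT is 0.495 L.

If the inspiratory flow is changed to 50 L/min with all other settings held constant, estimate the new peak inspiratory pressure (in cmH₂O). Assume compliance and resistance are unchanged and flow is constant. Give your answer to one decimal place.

38.3

Flow: 30 L/min ÷ 60 = 0.5 L/s.
New flow: 50 L/min ÷ 60 = 0.8333 L/s.
PIP = Vt/C + R·V̇ + PEEP (constant-flow equation of motion).
Only the resistive term changes: ΔPIP = R × ΔV̇ = 16.0 × (0.8333 − 0.5) = 16.0 × 0.3333 = 5.333 cmH2O.
Original PIP = 495/29.1 + 16.0×0.5 + 8 = 33.01 cmH2O; new PIP = 33.01 + (5.333) = 38.343 cmH2O.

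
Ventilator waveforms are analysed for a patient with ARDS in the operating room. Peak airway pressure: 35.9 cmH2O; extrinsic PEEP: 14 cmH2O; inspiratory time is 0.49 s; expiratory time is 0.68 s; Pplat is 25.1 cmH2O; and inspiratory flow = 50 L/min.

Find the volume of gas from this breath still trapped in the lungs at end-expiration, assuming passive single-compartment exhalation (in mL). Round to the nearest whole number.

98

Flow: 50 L/min ÷ 60 = 0.8333 L/s.
Vt = flow × Ti = 0.8333 L/s × 0.49 s × 1000 mL/L = 408.32 mL.
R = (PIP − Pplat)/V̇ = (35.9 − 25.1) / 0.8333 = 10.8/0.8333 = 12.961 cmH2O·s/L.
C = Vt/(Pplat − PEEP) = 408.32 / (25.1 − 14) = 408.32/11.1 = 36.786 mL/cmH2O.
τ = R × C = 12.961 × 0.03679 L/cmH2O = 0.4768 s.
Fraction remaining = e^(−Te/τ) = e^(−0.68/0.4768) = 0.2402.
Trapped volume = 408.32 × 0.2402 = 98.078 mL.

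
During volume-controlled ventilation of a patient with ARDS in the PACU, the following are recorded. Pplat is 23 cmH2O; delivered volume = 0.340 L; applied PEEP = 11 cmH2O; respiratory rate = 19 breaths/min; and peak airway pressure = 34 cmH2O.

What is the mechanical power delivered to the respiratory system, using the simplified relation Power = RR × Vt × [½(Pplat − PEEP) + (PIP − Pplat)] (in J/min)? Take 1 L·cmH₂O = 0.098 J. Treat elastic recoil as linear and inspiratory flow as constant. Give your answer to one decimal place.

10.8

Per-breath work = Vt × [½(Pplat−PEEP) + (PIP−Pplat)] = 0.340 × [0.5×12.0 + 11.0] = 0.340 × 17.0 = 5.78 L·cmH2O.
Power = 19 × 5.78 = 109.82 L·cmH2O/min.
× 0.098 J/(L·cmH2O) → 10.762 J/min.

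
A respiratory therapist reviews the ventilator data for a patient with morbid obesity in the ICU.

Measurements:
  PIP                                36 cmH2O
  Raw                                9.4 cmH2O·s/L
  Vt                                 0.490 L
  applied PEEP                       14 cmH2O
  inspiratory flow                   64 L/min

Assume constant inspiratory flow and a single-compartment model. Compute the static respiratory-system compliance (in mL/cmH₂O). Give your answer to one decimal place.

40.9

Flow: 64 L/min ÷ 60 = 1.0667 L/s.
Equation of motion (constant flow): PIP = Vt/C + R·V̇ + PEEP.
Vt/C = PIP − R·V̇ − PEEP = 36 − 9.4×1.0667 − 14 = 36 − 10.027 − 14 = 11.973 cmH2O.
C = Vt / 11.973 = 490 / 11.973 = 40.925 mL/cmH2O.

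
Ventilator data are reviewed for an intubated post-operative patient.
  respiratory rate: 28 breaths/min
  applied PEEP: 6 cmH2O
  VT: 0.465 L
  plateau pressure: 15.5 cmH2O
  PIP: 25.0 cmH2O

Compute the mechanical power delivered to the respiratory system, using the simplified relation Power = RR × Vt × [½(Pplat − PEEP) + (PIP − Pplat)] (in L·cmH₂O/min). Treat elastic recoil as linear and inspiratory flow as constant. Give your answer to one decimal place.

185.5

Per-breath work = Vt × [½(Pplat−PEEP) + (PIP−Pplat)] = 0.465 × [0.5×9.5 + 9.5] = 0.465 × 14.25 = 6.626 L·cmH2O.
Power = 28 × 6.626 = 185.53 L·cmH2O/min.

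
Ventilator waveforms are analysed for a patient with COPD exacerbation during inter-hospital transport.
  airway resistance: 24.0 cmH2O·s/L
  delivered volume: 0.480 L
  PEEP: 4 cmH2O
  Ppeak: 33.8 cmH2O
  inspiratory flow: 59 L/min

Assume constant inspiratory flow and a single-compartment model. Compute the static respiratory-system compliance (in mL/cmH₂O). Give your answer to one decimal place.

Flow: 59 L/min ÷ 60 = 0.9833 L/s.
Equation of motion (constant flow): PIP = Vt/C + R·V̇ + PEEP.
Vt/C = PIP − R·V̇ − PEEP = 33.8 − 24.0×0.9833 − 4 = 33.8 − 23.599 − 4 = 6.201 cmH2O.
C = Vt / 6.201 = 480 / 6.201 = 77.407 mL/cmH2O.

77.4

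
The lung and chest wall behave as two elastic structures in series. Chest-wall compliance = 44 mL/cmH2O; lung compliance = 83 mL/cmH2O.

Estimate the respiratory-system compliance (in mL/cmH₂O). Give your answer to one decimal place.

Lung and chest wall are elastances in series: 1/Crs = 1/CL + 1/Ccw.
1/Crs = 1/83 + 1/44 = 0.03478.
Crs = 28.752 mL/cmH2O.

28.8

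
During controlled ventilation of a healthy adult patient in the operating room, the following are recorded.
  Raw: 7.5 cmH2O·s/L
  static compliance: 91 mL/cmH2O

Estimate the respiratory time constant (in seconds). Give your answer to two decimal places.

τ = R × C = 7.5 × 91 mL/cmH2O = 7.5 × 0.091 L/cmH2O = 0.6825 s.

0.68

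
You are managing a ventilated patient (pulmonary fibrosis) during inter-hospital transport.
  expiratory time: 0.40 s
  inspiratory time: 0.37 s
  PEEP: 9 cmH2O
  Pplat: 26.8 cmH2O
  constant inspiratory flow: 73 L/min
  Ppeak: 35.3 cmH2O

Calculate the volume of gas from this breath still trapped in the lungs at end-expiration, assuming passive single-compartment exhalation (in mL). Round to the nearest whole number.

47

Flow: 73 L/min ÷ 60 = 1.2167 L/s.
Vt = flow × Ti = 1.2167 L/s × 0.37 s × 1000 mL/L = 450.18 mL.
R = (PIP − Pplat)/V̇ = (35.3 − 26.8) / 1.2167 = 8.5/1.2167 = 6.986 cmH2O·s/L.
C = Vt/(Pplat − PEEP) = 450.18 / (26.8 − 9) = 450.18/17.8 = 25.291 mL/cmH2O.
τ = R × C = 6.986 × 0.02529 L/cmH2O = 0.1767 s.
Fraction remaining = e^(−Te/τ) = e^(−0.40/0.1767) = 0.104.
Trapped volume = 450.18 × 0.104 = 46.819 mL.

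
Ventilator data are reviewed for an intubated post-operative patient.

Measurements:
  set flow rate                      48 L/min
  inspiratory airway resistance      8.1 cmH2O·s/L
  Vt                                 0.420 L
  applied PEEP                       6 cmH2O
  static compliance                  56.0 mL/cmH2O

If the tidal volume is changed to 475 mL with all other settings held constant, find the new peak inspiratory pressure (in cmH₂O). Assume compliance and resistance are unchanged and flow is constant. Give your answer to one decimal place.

Flow: 48 L/min ÷ 60 = 0.8 L/s.
PIP = Vt/C + R·V̇ + PEEP (constant-flow equation of motion).
Only the elastic term changes: ΔPIP = ΔVt / C = (475 − 420) / 56.0 = 0.9821 cmH2O.
Original PIP = 420/56.0 + 8.1×0.8 + 6 = 19.98 cmH2O; new PIP = 19.98 + (0.9821) = 20.962 cmH2O.

21.0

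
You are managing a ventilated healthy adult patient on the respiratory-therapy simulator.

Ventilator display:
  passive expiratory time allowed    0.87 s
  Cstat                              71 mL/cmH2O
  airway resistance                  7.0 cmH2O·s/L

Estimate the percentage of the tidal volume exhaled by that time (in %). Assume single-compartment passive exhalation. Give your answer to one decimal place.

82.6

τ = R × C = 7.0 × 71 mL/cmH2O = 7.0 × 0.071 L/cmH2O = 0.497 s.
Passive exhalation: V(t)/V₀ = e^(−t/τ) = e^(−0.87/0.497) = 0.1737.
Fraction exhaled = 1 − 0.1737 = 0.8263 → 82.63%.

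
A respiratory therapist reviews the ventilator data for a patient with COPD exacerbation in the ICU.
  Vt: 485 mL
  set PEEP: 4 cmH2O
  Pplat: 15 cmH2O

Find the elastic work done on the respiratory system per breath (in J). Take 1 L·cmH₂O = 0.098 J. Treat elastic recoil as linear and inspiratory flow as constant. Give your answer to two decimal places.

Elastic work ≈ ½ × (Pplat − PEEP) × Vt = 0.5 × (15 − 4) × 0.485 L = 0.5 × 11.0 × 0.485 = 2.668 L·cmH2O.
× 0.098 J/(L·cmH2O) → 0.2615 J.

0.26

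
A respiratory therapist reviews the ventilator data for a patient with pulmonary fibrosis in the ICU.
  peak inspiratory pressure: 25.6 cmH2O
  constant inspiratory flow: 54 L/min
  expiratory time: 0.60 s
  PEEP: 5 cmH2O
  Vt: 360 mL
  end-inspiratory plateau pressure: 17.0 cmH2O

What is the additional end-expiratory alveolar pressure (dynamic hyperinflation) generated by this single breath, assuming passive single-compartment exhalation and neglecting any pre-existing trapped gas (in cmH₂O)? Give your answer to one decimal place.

1.5

Flow: 54 L/min ÷ 60 = 0.9 L/s.
R = (PIP − Pplat)/V̇ = (25.6 − 17.0) / 0.9 = 8.6/0.9 = 9.556 cmH2O·s/L.
C = Vt/(Pplat − PEEP) = 360.0 / (17.0 − 5) = 360.0/12.0 = 30.0 mL/cmH2O.
τ = R × C = 9.556 × 0.03 L/cmH2O = 0.2867 s.
Fraction remaining = e^(−Te/τ) = e^(−0.60/0.2867) = 0.1233; trapped volume = 360.0 × 0.1233 = 44.388 mL.
Additional alveolar pressure from trapping ≈ V_trapped / C = 44.388 / 30.0 = 1.48 cmH2O.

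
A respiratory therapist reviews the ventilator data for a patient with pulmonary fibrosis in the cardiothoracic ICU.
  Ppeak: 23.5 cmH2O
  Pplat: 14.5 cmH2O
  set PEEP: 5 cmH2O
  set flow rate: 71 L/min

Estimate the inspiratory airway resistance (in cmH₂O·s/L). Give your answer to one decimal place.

7.6

Flow: 71 L/min ÷ 60 = 1.1833 L/s.
Raw = (PIP − Pplat) / flow = (23.5 − 14.5) / 1.1833 = 9.0 / 1.1833 = 7.606 cmH2O·s/L.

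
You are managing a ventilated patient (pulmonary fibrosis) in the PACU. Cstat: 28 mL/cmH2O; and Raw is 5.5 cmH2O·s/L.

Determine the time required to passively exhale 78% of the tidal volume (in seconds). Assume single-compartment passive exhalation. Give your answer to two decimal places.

τ = R × C = 5.5 × 28 mL/cmH2O = 5.5 × 0.028 L/cmH2O = 0.154 s.
Exhaled fraction f = 1 − e^(−t/τ) → t = −τ·ln(1 − f) = −0.154·ln(0.22) = 0.2332 s.

0.23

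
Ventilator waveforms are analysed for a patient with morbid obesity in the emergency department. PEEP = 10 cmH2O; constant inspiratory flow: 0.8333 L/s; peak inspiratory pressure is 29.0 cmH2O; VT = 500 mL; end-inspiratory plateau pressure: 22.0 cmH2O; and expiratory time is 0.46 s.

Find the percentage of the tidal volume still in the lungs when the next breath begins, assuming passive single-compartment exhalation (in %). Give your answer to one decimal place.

26.9

R = (PIP − Pplat)/V̇ = (29.0 − 22.0) / 0.8333 = 7.0/0.8333 = 8.4 cmH2O·s/L.
C = Vt/(Pplat − PEEP) = 500.0 / (22.0 − 10) = 500.0/12.0 = 41.667 mL/cmH2O.
τ = R × C = 8.4 × 0.04167 L/cmH2O = 0.35 s.
Fraction remaining at end-expiration = e^(−Te/τ) = e^(−0.46/0.35) = 0.2687 → 26.87%.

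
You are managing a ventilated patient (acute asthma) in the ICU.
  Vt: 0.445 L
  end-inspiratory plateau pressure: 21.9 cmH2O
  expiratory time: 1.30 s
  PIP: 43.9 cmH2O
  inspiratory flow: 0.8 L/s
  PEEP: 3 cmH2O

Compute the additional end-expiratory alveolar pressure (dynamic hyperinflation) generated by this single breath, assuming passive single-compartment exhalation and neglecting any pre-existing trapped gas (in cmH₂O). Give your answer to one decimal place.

R = (PIP − Pplat)/V̇ = (43.9 − 21.9) / 0.8 = 22.0/0.8 = 27.5 cmH2O·s/L.
C = Vt/(Pplat − PEEP) = 445.0 / (21.9 − 3) = 445.0/18.9 = 23.545 mL/cmH2O.
τ = R × C = 27.5 × 0.02355 L/cmH2O = 0.6476 s.
Fraction remaining = e^(−Te/τ) = e^(−1.30/0.6476) = 0.1343; trapped volume = 445.0 × 0.1343 = 59.764 mL.
Additional alveolar pressure from trapping ≈ V_trapped / C = 59.764 / 23.545 = 2.538 cmH2O.

2.5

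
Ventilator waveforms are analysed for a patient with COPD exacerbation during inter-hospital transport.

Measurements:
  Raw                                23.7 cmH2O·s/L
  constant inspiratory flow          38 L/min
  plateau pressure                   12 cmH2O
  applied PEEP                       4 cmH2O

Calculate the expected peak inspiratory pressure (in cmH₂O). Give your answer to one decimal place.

27.0

Flow: 38 L/min ÷ 60 = 0.6333 L/s.
PIP = Pplat + Raw × flow = 12 + 23.7 × 0.6333 = 12 + 15.009 = 27.009 cmH2O.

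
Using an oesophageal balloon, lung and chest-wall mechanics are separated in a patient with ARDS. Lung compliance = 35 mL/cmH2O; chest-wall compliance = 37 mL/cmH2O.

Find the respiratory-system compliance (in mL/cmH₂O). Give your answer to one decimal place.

18.0

Lung and chest wall are elastances in series: 1/Crs = 1/CL + 1/Ccw.
1/Crs = 1/35 + 1/37 = 0.0556.
Crs = 17.986 mL/cmH2O.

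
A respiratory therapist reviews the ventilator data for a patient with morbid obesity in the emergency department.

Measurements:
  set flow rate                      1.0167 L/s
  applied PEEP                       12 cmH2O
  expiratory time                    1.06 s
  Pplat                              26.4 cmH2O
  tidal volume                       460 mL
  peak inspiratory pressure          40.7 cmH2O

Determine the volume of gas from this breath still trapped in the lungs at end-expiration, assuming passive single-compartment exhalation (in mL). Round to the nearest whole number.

R = (PIP − Pplat)/V̇ = (40.7 − 26.4) / 1.0167 = 14.3/1.0167 = 14.065 cmH2O·s/L.
C = Vt/(Pplat − PEEP) = 460.0 / (26.4 − 12) = 460.0/14.4 = 31.944 mL/cmH2O.
τ = R × C = 14.065 × 0.03194 L/cmH2O = 0.4492 s.
Fraction remaining = e^(−Te/τ) = e^(−1.06/0.4492) = 0.09444.
Trapped volume = 460.0 × 0.09444 = 43.442 mL.

43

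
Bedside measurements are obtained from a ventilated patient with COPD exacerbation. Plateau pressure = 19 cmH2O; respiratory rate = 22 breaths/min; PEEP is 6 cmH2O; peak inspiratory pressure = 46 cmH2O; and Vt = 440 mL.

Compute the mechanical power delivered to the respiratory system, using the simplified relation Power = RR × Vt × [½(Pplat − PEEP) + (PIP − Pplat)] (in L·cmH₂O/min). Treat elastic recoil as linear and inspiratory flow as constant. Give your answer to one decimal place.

324.3

Per-breath work = Vt × [½(Pplat−PEEP) + (PIP−Pplat)] = 0.440 × [0.5×13.0 + 27.0] = 0.440 × 33.5 = 14.74 L·cmH2O.
Power = 22 × 14.74 = 324.28 L·cmH2O/min.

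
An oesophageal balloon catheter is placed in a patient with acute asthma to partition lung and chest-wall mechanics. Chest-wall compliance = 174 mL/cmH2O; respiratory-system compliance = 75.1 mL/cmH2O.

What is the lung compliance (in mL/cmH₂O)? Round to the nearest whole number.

132

1/CL = 1/Crs − 1/Ccw.
1/CL = 1/75.1 − 1/174 = 0.007568.
CL = 132.14 mL/cmH2O.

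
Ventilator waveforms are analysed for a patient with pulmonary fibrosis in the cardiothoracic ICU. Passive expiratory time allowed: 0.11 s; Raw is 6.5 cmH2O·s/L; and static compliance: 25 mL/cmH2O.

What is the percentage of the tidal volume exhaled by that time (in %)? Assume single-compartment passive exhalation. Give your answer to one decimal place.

49.2

τ = R × C = 6.5 × 25 mL/cmH2O = 6.5 × 0.025 L/cmH2O = 0.1625 s.
Passive exhalation: V(t)/V₀ = e^(−t/τ) = e^(−0.11/0.1625) = 0.5082.
Fraction exhaled = 1 − 0.5082 = 0.4918 → 49.18%.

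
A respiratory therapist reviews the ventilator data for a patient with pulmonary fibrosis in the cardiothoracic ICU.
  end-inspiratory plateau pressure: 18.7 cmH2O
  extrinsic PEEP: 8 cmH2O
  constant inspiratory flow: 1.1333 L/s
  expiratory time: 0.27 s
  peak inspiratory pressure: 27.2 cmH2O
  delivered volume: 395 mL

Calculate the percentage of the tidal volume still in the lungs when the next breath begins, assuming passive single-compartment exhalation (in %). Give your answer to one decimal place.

R = (PIP − Pplat)/V̇ = (27.2 − 18.7) / 1.1333 = 8.5/1.1333 = 7.5 cmH2O·s/L.
C = Vt/(Pplat − PEEP) = 395.0 / (18.7 − 8) = 395.0/10.7 = 36.916 mL/cmH2O.
τ = R × C = 7.5 × 0.03692 L/cmH2O = 0.2769 s.
Fraction remaining at end-expiration = e^(−Te/τ) = e^(−0.27/0.2769) = 0.3772 → 37.72%.

37.7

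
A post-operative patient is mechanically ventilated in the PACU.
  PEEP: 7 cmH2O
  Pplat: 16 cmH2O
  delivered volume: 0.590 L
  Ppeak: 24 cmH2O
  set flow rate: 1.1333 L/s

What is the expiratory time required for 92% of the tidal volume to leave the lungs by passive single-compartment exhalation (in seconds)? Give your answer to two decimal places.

R = (PIP − Pplat)/V̇ = (24 − 16) / 1.1333 = 8.0/1.1333 = 7.059 cmH2O·s/L.
C = Vt/(Pplat − PEEP) = 590.0 / (16 − 7) = 590.0/9.0 = 65.556 mL/cmH2O.
τ = R × C = 7.059 × 0.06556 L/cmH2O = 0.4628 s.
t = −τ·ln(1 − 0.92) = −0.4628·ln(0.08) = 1.169 s.

1.17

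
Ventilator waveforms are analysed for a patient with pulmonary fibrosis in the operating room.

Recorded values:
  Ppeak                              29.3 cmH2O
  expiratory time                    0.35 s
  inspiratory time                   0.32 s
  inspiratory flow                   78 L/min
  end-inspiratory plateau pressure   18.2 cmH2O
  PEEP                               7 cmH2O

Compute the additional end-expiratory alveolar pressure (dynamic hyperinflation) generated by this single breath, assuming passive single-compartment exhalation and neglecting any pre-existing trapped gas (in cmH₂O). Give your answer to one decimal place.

Flow: 78 L/min ÷ 60 = 1.3 L/s.
Vt = flow × Ti = 1.3 L/s × 0.32 s × 1000 mL/L = 416.0 mL.
R = (PIP − Pplat)/V̇ = (29.3 − 18.2) / 1.3 = 11.1/1.3 = 8.538 cmH2O·s/L.
C = Vt/(Pplat − PEEP) = 416.0 / (18.2 − 7) = 416.0/11.2 = 37.143 mL/cmH2O.
τ = R × C = 8.538 × 0.03714 L/cmH2O = 0.3171 s.
Fraction remaining = e^(−Te/τ) = e^(−0.35/0.3171) = 0.3316; trapped volume = 416.0 × 0.3316 = 137.95 mL.
Additional alveolar pressure from trapping ≈ V_trapped / C = 137.95 / 37.143 = 3.714 cmH2O.

3.7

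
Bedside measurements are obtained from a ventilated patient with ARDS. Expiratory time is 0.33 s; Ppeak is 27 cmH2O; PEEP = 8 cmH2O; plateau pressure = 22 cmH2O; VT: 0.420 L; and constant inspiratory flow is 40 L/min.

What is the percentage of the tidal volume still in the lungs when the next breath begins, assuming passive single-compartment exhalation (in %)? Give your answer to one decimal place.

Flow: 40 L/min ÷ 60 = 0.6667 L/s.
R = (PIP − Pplat)/V̇ = (27 − 22) / 0.6667 = 5.0/0.6667 = 7.5 cmH2O·s/L.
C = Vt/(Pplat − PEEP) = 420.0 / (22 − 8) = 420.0/14.0 = 30.0 mL/cmH2O.
τ = R × C = 7.5 × 0.03 L/cmH2O = 0.225 s.
Fraction remaining at end-expiration = e^(−Te/τ) = e^(−0.33/0.225) = 0.2307 → 23.07%.

23.1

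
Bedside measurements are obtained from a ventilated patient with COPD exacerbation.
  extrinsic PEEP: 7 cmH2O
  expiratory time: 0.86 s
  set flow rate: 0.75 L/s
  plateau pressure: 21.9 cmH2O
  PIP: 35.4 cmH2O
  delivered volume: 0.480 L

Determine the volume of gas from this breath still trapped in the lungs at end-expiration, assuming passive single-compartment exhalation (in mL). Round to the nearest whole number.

R = (PIP − Pplat)/V̇ = (35.4 − 21.9) / 0.75 = 13.5/0.75 = 18.0 cmH2O·s/L.
C = Vt/(Pplat − PEEP) = 480.0 / (21.9 − 7) = 480.0/14.9 = 32.215 mL/cmH2O.
τ = R × C = 18.0 × 0.03222 L/cmH2O = 0.58 s.
Fraction remaining = e^(−Te/τ) = e^(−0.86/0.58) = 0.227.
Trapped volume = 480.0 × 0.227 = 108.96 mL.

109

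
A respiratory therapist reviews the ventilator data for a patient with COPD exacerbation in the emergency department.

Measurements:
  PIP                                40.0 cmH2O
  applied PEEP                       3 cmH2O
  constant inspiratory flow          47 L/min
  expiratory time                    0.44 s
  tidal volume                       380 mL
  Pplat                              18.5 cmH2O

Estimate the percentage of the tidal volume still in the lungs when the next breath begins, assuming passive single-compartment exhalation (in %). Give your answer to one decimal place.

Flow: 47 L/min ÷ 60 = 0.7833 L/s.
R = (PIP − Pplat)/V̇ = (40.0 − 18.5) / 0.7833 = 21.5/0.7833 = 27.448 cmH2O·s/L.
C = Vt/(Pplat − PEEP) = 380.0 / (18.5 − 3) = 380.0/15.5 = 24.516 mL/cmH2O.
τ = R × C = 27.448 × 0.02452 L/cmH2O = 0.673 s.
Fraction remaining at end-expiration = e^(−Te/τ) = e^(−0.44/0.673) = 0.5201 → 52.01%.

52.0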